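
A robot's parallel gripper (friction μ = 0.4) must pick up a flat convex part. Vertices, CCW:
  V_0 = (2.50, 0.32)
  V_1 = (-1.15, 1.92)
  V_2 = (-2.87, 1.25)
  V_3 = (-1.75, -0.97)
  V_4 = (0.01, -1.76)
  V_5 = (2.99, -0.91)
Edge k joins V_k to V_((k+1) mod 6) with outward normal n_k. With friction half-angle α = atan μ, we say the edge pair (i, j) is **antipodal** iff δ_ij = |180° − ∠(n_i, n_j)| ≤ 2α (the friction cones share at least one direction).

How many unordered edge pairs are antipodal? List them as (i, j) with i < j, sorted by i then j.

α = atan 0.4 = 21.80°;  2α = 43.60°
n_0 = (+0.4015, +0.9159)
n_1 = (-0.3630, +0.9318)
n_2 = (-0.8928, -0.4504)
n_3 = (-0.4095, -0.9123)
n_4 = (+0.2743, -0.9616)
n_5 = (+0.9290, +0.3701)
  (0,1): δ = 135.05°  ·
  (0,2): δ = 39.56°  ✓
  (0,3): δ = 0.50°  ✓
  (0,4): δ = 39.59°  ✓
  (0,5): δ = 135.39°  ·
  (1,2): δ = 84.51°  ·
  (1,3): δ = 45.46°  ·
  (1,4): δ = 5.36°  ✓
  (1,5): δ = 90.44°  ·
  (2,3): δ = 140.94°  ·
  (2,4): δ = 100.85°  ·
  (2,5): δ = 5.05°  ✓
  (3,4): δ = 139.91°  ·
  (3,5): δ = 44.11°  ·
  (4,5): δ = 84.20°  ·
antipodal pairs: 5

count = 5; pairs: (0,2), (0,3), (0,4), (1,4), (2,5)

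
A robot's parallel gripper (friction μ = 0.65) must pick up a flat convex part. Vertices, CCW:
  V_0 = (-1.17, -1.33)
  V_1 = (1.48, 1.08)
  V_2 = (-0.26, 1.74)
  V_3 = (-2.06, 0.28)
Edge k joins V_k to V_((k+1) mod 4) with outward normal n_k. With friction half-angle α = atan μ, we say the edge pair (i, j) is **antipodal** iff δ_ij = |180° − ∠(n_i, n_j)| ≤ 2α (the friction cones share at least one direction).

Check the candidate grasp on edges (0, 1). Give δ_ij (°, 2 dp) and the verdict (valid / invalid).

α = atan 0.65 = 33.02°;  2α = 66.05°
edge 0: e_0 = (+2.65, +2.41);  n_0 = (+0.6728, -0.7398)
edge 1: e_1 = (-1.74, +0.66);  n_1 = (+0.3547, +0.9350)
∠(n_0, n_1) = 116.94°
δ = |180° − 116.94°| = 63.06°
63.06° ≤ 2α = 66.05°  →  valid

δ = 63.06°, valid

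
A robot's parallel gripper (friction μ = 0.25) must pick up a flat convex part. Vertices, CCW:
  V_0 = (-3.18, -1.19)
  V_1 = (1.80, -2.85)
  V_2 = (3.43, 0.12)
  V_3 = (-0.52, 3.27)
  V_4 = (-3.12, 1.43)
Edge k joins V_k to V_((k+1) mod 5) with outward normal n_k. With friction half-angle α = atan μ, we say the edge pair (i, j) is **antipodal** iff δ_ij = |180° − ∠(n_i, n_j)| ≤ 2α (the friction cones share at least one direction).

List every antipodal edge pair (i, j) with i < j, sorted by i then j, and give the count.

count = 3; pairs: (0,2), (1,3), (1,4)

α = atan 0.25 = 14.04°;  2α = 28.07°
n_0 = (-0.3162, -0.9487)
n_1 = (+0.8767, -0.4811)
n_2 = (+0.6235, +0.7818)
n_3 = (-0.5777, +0.8163)
n_4 = (-0.9997, +0.0229)
  (0,1): δ = 100.32°  ·
  (0,2): δ = 20.14°  ✓
  (0,3): δ = 53.72°  ·
  (0,4): δ = 107.12°  ·
  (1,2): δ = 99.81°  ·
  (1,3): δ = 25.95°  ✓
  (1,4): δ = 27.45°  ✓
  (2,3): δ = 106.14°  ·
  (2,4): δ = 52.74°  ·
  (3,4): δ = 126.60°  ·
antipodal pairs: 3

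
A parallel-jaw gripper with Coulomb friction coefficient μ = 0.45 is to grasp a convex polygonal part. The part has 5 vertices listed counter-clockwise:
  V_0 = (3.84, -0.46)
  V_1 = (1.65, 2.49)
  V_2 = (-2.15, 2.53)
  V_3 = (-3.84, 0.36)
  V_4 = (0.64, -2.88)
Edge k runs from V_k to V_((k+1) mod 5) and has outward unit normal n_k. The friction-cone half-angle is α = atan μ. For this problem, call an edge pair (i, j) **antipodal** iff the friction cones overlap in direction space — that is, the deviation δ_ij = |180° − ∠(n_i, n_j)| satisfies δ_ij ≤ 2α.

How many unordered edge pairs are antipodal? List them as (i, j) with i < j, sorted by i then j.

count = 4; pairs: (0,3), (1,3), (1,4), (2,4)

α = atan 0.45 = 24.23°;  2α = 48.46°
n_0 = (+0.8029, +0.5961)
n_1 = (+0.0105, +0.9999)
n_2 = (-0.7890, +0.6144)
n_3 = (-0.5860, -0.8103)
n_4 = (+0.6032, -0.7976)
  (0,1): δ = 127.19°  ·
  (0,2): δ = 74.50°  ·
  (0,3): δ = 17.54°  ✓
  (0,4): δ = 90.51°  ·
  (1,2): δ = 127.31°  ·
  (1,3): δ = 35.27°  ✓
  (1,4): δ = 37.70°  ✓
  (2,3): δ = 87.96°  ·
  (2,4): δ = 14.99°  ✓
  (3,4): δ = 107.03°  ·
antipodal pairs: 4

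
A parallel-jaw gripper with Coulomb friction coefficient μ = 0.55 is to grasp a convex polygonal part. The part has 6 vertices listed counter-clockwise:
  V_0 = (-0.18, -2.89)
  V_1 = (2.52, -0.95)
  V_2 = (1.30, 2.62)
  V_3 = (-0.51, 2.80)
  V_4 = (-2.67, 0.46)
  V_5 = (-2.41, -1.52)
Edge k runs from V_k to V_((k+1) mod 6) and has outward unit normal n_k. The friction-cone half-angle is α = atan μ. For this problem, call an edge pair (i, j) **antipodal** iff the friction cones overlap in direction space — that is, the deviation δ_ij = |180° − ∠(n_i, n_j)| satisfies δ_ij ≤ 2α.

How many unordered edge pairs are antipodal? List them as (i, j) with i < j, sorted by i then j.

α = atan 0.55 = 28.81°;  2α = 57.62°
n_0 = (+0.5835, -0.8121)
n_1 = (+0.9463, +0.3234)
n_2 = (+0.0990, +0.9951)
n_3 = (-0.7348, +0.6783)
n_4 = (-0.9915, -0.1302)
n_5 = (-0.5235, -0.8521)
  (0,1): δ = 106.83°  ·
  (0,2): δ = 41.38°  ✓
  (0,3): δ = 11.59°  ✓
  (0,4): δ = 61.78°  ·
  (0,5): δ = 112.74°  ·
  (1,2): δ = 114.55°  ·
  (1,3): δ = 61.58°  ·
  (1,4): δ = 11.39°  ✓
  (1,5): δ = 39.57°  ✓
  (2,3): δ = 127.03°  ·
  (2,4): δ = 76.84°  ·
  (2,5): δ = 25.89°  ✓
  (3,4): δ = 129.81°  ·
  (3,5): δ = 78.86°  ·
  (4,5): δ = 129.05°  ·
antipodal pairs: 5

count = 5; pairs: (0,2), (0,3), (1,4), (1,5), (2,5)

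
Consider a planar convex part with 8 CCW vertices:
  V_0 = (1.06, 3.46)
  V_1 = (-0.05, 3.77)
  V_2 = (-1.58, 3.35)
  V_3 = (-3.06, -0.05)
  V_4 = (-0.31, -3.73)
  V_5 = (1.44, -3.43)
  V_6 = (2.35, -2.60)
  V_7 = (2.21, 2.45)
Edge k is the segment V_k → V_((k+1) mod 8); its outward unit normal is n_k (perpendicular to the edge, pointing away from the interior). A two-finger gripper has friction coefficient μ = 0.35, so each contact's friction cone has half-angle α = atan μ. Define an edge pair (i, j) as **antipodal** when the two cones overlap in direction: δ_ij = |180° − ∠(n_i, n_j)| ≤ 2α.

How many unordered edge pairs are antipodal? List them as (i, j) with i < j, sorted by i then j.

α = atan 0.35 = 19.29°;  2α = 38.58°
n_0 = (+0.2690, +0.9631)
n_1 = (-0.2647, +0.9643)
n_2 = (-0.9169, +0.3991)
n_3 = (-0.8010, -0.5986)
n_4 = (+0.1690, -0.9856)
n_5 = (+0.6739, -0.7388)
n_6 = (+0.9996, +0.0277)
n_7 = (+0.6599, +0.7514)
  (0,1): δ = 149.05°  ·
  (0,2): δ = 97.92°  ·
  (0,3): δ = 37.63°  ✓
  (0,4): δ = 25.33°  ✓
  (0,5): δ = 57.97°  ·
  (0,6): δ = 107.19°  ·
  (0,7): δ = 154.31°  ·
  (1,2): δ = 128.87°  ·
  (1,3): δ = 68.58°  ·
  (1,4): δ = 5.62°  ✓
  (1,5): δ = 27.02°  ✓
  (1,6): δ = 76.24°  ·
  (1,7): δ = 123.36°  ·
  (2,3): δ = 119.71°  ·
  (2,4): δ = 56.75°  ·
  (2,5): δ = 24.11°  ✓
  (2,6): δ = 25.11°  ✓
  (2,7): δ = 72.23°  ·
  (3,4): δ = 117.04°  ·
  (3,5): δ = 84.40°  ·
  (3,6): δ = 35.18°  ✓
  (3,7): δ = 11.94°  ✓
  (4,5): δ = 147.36°  ·
  (4,6): δ = 98.14°  ·
  (4,7): δ = 51.02°  ·
  (5,6): δ = 130.78°  ·
  (5,7): δ = 83.66°  ·
  (6,7): δ = 132.88°  ·
antipodal pairs: 8

count = 8; pairs: (0,3), (0,4), (1,4), (1,5), (2,5), (2,6), (3,6), (3,7)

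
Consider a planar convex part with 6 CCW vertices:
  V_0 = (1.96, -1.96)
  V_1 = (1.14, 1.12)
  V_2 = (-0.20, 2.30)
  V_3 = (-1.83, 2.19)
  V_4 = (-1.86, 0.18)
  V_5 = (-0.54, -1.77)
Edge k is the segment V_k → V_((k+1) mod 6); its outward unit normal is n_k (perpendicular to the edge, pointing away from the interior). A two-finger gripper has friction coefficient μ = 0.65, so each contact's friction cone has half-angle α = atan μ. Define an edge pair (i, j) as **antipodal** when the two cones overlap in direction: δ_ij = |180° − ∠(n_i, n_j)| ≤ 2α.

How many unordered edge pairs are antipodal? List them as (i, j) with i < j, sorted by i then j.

count = 7; pairs: (0,3), (0,4), (1,3), (1,4), (1,5), (2,4), (2,5)

α = atan 0.65 = 33.02°;  2α = 66.05°
n_0 = (+0.9663, +0.2573)
n_1 = (+0.6609, +0.7505)
n_2 = (-0.0673, +0.9977)
n_3 = (-0.9999, +0.0149)
n_4 = (-0.8281, -0.5606)
n_5 = (-0.0758, -0.9971)
  (0,1): δ = 146.28°  ·
  (0,2): δ = 101.05°  ·
  (0,3): δ = 15.76°  ✓
  (0,4): δ = 19.19°  ✓
  (0,5): δ = 70.75°  ·
  (1,2): δ = 134.77°  ·
  (1,3): δ = 49.49°  ✓
  (1,4): δ = 14.54°  ✓
  (1,5): δ = 37.02°  ✓
  (2,3): δ = 94.72°  ·
  (2,4): δ = 59.77°  ✓
  (2,5): δ = 8.21°  ✓
  (3,4): δ = 145.05°  ·
  (3,5): δ = 93.49°  ·
  (4,5): δ = 128.44°  ·
antipodal pairs: 7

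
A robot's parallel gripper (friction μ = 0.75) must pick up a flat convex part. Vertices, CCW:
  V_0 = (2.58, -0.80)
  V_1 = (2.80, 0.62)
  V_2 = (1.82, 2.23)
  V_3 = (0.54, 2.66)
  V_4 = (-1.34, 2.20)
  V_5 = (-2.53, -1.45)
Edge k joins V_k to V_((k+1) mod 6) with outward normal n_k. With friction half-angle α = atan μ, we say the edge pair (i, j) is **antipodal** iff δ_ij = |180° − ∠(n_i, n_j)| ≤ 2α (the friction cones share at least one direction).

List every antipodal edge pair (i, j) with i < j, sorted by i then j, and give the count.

count = 7; pairs: (0,3), (0,4), (1,4), (1,5), (2,5), (3,5), (4,5)

α = atan 0.75 = 36.87°;  2α = 73.74°
n_0 = (+0.9882, -0.1531)
n_1 = (+0.8542, +0.5199)
n_2 = (+0.3184, +0.9479)
n_3 = (-0.2377, +0.9713)
n_4 = (-0.9507, +0.3100)
n_5 = (+0.1262, -0.9920)
  (0,1): δ = 139.86°  ·
  (0,2): δ = 99.76°  ·
  (0,3): δ = 67.44°  ✓
  (0,4): δ = 9.25°  ✓
  (0,5): δ = 106.06°  ·
  (1,2): δ = 139.90°  ·
  (1,3): δ = 107.58°  ·
  (1,4): δ = 49.39°  ✓
  (1,5): δ = 65.92°  ✓
  (2,3): δ = 147.68°  ·
  (2,4): δ = 89.49°  ·
  (2,5): δ = 25.82°  ✓
  (3,4): δ = 121.81°  ·
  (3,5): δ = 6.50°  ✓
  (4,5): δ = 64.69°  ✓
antipodal pairs: 7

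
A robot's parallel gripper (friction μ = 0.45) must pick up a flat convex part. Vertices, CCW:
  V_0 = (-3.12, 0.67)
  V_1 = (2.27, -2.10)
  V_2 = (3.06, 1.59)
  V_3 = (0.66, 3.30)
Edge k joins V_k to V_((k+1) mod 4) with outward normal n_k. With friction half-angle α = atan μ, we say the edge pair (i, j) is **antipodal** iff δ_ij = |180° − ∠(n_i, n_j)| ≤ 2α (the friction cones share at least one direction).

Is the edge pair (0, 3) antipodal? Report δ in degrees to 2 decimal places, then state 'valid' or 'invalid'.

δ = 62.03°, invalid

α = atan 0.45 = 24.23°;  2α = 48.46°
edge 0: e_0 = (+5.39, -2.77);  n_0 = (-0.4571, -0.8894)
edge 3: e_3 = (-3.78, -2.63);  n_3 = (-0.5711, +0.8209)
∠(n_0, n_3) = 117.97°
δ = |180° − 117.97°| = 62.03°
62.03° > 2α = 48.46°  →  invalid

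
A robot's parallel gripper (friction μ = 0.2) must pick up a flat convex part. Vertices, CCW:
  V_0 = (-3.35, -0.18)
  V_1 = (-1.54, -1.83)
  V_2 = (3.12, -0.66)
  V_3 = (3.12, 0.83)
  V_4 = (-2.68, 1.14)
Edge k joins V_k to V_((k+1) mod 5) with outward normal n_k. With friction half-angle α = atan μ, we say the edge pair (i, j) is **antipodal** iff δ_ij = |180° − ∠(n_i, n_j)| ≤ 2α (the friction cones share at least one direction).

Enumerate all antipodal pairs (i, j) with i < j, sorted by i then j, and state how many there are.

α = atan 0.2 = 11.31°;  2α = 22.62°
n_0 = (-0.6737, -0.7390)
n_1 = (+0.2435, -0.9699)
n_2 = (+1.0000, -0.0000)
n_3 = (+0.0534, +0.9986)
n_4 = (-0.8917, +0.4526)
  (0,1): δ = 123.55°  ·
  (0,2): δ = 47.65°  ·
  (0,3): δ = 39.29°  ·
  (0,4): δ = 105.44°  ·
  (1,2): δ = 104.09°  ·
  (1,3): δ = 17.15°  ✓
  (1,4): δ = 48.99°  ·
  (2,3): δ = 93.06°  ·
  (2,4): δ = 26.91°  ·
  (3,4): δ = 113.85°  ·
antipodal pairs: 1

count = 1; pairs: (1,3)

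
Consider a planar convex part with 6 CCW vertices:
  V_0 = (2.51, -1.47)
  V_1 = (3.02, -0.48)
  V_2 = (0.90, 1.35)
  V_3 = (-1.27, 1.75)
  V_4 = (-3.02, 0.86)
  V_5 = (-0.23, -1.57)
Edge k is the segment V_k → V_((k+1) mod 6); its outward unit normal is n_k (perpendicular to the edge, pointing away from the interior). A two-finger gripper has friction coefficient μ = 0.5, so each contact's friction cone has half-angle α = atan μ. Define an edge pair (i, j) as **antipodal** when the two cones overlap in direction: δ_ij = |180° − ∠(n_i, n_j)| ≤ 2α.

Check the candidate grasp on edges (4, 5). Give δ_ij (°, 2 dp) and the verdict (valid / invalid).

δ = 136.86°, invalid

α = atan 0.5 = 26.57°;  2α = 53.13°
edge 4: e_4 = (+2.79, -2.43);  n_4 = (-0.6568, -0.7541)
edge 5: e_5 = (+2.74, +0.10);  n_5 = (+0.0365, -0.9993)
∠(n_4, n_5) = 43.14°
δ = |180° − 43.14°| = 136.86°
136.86° > 2α = 53.13°  →  invalid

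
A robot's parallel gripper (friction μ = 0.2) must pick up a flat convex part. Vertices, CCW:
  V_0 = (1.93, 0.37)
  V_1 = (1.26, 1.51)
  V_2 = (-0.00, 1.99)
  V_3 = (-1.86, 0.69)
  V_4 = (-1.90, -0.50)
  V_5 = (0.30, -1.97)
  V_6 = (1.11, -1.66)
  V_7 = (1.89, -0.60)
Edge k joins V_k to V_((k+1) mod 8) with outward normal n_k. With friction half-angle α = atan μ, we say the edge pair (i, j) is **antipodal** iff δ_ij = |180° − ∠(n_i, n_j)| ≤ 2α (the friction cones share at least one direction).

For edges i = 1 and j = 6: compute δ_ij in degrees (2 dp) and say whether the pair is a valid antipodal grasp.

α = atan 0.2 = 11.31°;  2α = 22.62°
edge 1: e_1 = (-1.26, +0.48);  n_1 = (+0.3560, +0.9345)
edge 6: e_6 = (+0.78, +1.06);  n_6 = (+0.8054, -0.5927)
∠(n_1, n_6) = 105.49°
δ = |180° − 105.49°| = 74.51°
74.51° > 2α = 22.62°  →  invalid

δ = 74.51°, invalid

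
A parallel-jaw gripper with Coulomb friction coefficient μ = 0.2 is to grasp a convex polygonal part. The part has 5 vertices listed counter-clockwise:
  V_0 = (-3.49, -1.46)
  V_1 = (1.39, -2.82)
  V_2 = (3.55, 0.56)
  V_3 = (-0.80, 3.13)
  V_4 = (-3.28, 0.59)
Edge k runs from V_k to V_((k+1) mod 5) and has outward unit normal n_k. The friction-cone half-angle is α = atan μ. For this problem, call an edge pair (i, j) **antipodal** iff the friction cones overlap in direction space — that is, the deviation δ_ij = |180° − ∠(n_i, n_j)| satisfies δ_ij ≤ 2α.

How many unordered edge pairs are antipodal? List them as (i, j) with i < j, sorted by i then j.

count = 2; pairs: (0,2), (1,3)

α = atan 0.2 = 11.31°;  2α = 22.62°
n_0 = (-0.2685, -0.9633)
n_1 = (+0.8426, -0.5385)
n_2 = (+0.5087, +0.8610)
n_3 = (-0.7155, +0.6986)
n_4 = (-0.9948, +0.1019)
  (0,1): δ = 107.01°  ·
  (0,2): δ = 15.00°  ✓
  (0,3): δ = 61.26°  ·
  (0,4): δ = 99.72°  ·
  (1,2): δ = 87.99°  ·
  (1,3): δ = 11.73°  ✓
  (1,4): δ = 26.73°  ·
  (2,3): δ = 103.74°  ·
  (2,4): δ = 65.27°  ·
  (3,4): δ = 141.53°  ·
antipodal pairs: 2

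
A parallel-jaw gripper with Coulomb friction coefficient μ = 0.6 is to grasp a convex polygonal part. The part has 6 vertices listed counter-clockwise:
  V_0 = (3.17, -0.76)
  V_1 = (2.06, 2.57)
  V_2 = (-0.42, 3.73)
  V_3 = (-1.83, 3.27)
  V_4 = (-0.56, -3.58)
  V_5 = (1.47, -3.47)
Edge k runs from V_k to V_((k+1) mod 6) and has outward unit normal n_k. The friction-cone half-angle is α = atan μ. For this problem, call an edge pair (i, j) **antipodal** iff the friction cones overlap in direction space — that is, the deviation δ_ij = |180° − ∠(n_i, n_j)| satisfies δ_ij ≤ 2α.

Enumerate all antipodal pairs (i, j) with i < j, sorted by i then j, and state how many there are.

α = atan 0.6 = 30.96°;  2α = 61.93°
n_0 = (+0.9487, +0.3162)
n_1 = (+0.4237, +0.9058)
n_2 = (-0.3102, +0.9507)
n_3 = (-0.9832, -0.1823)
n_4 = (+0.0541, -0.9985)
n_5 = (+0.8471, -0.5314)
  (0,1): δ = 133.50°  ·
  (0,2): δ = 90.37°  ·
  (0,3): δ = 7.93°  ✓
  (0,4): δ = 74.67°  ·
  (0,5): δ = 129.46°  ·
  (1,2): δ = 136.86°  ·
  (1,3): δ = 54.43°  ✓
  (1,4): δ = 28.17°  ✓
  (1,5): δ = 82.97°  ·
  (2,3): δ = 97.56°  ·
  (2,4): δ = 14.97°  ✓
  (2,5): δ = 39.83°  ✓
  (3,4): δ = 97.40°  ·
  (3,5): δ = 42.60°  ✓
  (4,5): δ = 125.20°  ·
antipodal pairs: 6

count = 6; pairs: (0,3), (1,3), (1,4), (2,4), (2,5), (3,5)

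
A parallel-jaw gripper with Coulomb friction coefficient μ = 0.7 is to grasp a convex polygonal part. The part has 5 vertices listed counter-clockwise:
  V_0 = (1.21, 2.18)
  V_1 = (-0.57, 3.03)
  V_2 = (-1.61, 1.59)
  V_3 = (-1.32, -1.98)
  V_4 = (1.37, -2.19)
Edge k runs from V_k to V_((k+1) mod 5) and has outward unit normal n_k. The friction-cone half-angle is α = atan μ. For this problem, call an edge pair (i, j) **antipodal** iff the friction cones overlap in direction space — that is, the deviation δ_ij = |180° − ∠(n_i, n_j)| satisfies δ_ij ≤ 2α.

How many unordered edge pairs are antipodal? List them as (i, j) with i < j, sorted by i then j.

α = atan 0.7 = 34.99°;  2α = 69.98°
n_0 = (+0.4309, +0.9024)
n_1 = (-0.8107, +0.5855)
n_2 = (-0.9967, -0.0810)
n_3 = (-0.0778, -0.9970)
n_4 = (+0.9993, +0.0366)
  (0,1): δ = 100.31°  ·
  (0,2): δ = 59.83°  ✓
  (0,3): δ = 21.06°  ✓
  (0,4): δ = 117.62°  ·
  (1,2): δ = 139.52°  ·
  (1,3): δ = 58.63°  ✓
  (1,4): δ = 37.93°  ✓
  (2,3): δ = 99.11°  ·
  (2,4): δ = 2.55°  ✓
  (3,4): δ = 83.44°  ·
antipodal pairs: 5

count = 5; pairs: (0,2), (0,3), (1,3), (1,4), (2,4)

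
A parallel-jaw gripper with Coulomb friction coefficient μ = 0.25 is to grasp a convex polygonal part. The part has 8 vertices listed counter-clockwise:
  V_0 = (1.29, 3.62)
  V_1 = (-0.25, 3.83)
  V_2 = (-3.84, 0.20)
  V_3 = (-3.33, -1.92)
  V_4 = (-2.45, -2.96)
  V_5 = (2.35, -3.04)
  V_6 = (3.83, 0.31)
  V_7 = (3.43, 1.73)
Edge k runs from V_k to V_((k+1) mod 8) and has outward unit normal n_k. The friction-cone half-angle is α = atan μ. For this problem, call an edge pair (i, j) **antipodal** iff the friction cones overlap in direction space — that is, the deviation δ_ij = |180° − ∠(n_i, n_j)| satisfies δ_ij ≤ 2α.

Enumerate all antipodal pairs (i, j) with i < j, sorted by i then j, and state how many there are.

α = atan 0.25 = 14.04°;  2α = 28.07°
n_0 = (+0.1351, +0.9908)
n_1 = (-0.7110, +0.7032)
n_2 = (-0.9723, -0.2339)
n_3 = (-0.7634, -0.6459)
n_4 = (-0.0167, -0.9999)
n_5 = (+0.9147, -0.4041)
n_6 = (+0.9625, +0.2711)
n_7 = (+0.6620, +0.7495)
  (0,1): δ = 126.92°  ·
  (0,2): δ = 68.71°  ·
  (0,3): δ = 42.00°  ·
  (0,4): δ = 6.81°  ✓
  (0,5): δ = 73.93°  ·
  (0,6): δ = 113.50°  ·
  (0,7): δ = 146.31°  ·
  (1,2): δ = 121.79°  ·
  (1,3): δ = 95.08°  ·
  (1,4): δ = 46.27°  ·
  (1,5): δ = 20.85°  ✓
  (1,6): δ = 60.41°  ·
  (1,7): δ = 93.23°  ·
  (2,3): δ = 153.29°  ·
  (2,4): δ = 104.48°  ·
  (2,5): δ = 37.36°  ·
  (2,6): δ = 2.21°  ✓
  (2,7): δ = 35.02°  ·
  (3,4): δ = 131.19°  ·
  (3,5): δ = 64.07°  ·
  (3,6): δ = 24.50°  ✓
  (3,7): δ = 8.31°  ✓
  (4,5): δ = 112.88°  ·
  (4,6): δ = 73.31°  ·
  (4,7): δ = 40.50°  ·
  (5,6): δ = 140.43°  ·
  (5,7): δ = 107.61°  ·
  (6,7): δ = 147.18°  ·
antipodal pairs: 5

count = 5; pairs: (0,4), (1,5), (2,6), (3,6), (3,7)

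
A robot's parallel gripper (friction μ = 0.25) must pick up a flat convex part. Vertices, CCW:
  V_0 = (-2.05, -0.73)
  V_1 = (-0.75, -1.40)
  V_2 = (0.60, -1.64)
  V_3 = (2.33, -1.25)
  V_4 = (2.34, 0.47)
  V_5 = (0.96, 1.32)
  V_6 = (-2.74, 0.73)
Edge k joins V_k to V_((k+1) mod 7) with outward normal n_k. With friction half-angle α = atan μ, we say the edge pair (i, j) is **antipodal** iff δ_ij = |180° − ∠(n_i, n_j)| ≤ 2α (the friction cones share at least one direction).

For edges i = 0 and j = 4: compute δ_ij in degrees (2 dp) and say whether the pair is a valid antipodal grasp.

α = atan 0.25 = 14.04°;  2α = 28.07°
edge 0: e_0 = (+1.30, -0.67);  n_0 = (-0.4581, -0.8889)
edge 4: e_4 = (-1.38, +0.85);  n_4 = (+0.5244, +0.8514)
∠(n_0, n_4) = 175.64°
δ = |180° − 175.64°| = 4.36°
4.36° ≤ 2α = 28.07°  →  valid

δ = 4.36°, valid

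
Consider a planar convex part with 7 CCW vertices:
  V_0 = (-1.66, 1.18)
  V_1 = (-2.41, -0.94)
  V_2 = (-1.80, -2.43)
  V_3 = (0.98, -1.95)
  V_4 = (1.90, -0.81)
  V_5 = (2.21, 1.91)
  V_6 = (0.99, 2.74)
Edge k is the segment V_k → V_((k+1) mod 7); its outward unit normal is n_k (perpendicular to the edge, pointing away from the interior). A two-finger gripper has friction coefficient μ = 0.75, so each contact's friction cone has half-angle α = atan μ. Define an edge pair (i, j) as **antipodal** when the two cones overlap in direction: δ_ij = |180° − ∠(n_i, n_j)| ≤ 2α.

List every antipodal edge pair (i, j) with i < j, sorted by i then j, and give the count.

α = atan 0.75 = 36.87°;  2α = 73.74°
n_0 = (-0.9427, +0.3335)
n_1 = (-0.9254, -0.3789)
n_2 = (+0.1701, -0.9854)
n_3 = (+0.7782, -0.6280)
n_4 = (+0.9936, -0.1132)
n_5 = (+0.5625, +0.8268)
n_6 = (-0.5073, +0.8618)
  (0,1): δ = 138.25°  ·
  (0,2): δ = 60.72°  ✓
  (0,3): δ = 19.42°  ✓
  (0,4): δ = 12.98°  ✓
  (0,5): δ = 75.25°  ·
  (0,6): δ = 139.97°  ·
  (1,2): δ = 102.47°  ·
  (1,3): δ = 61.17°  ✓
  (1,4): δ = 28.77°  ✓
  (1,5): δ = 33.51°  ✓
  (1,6): δ = 98.22°  ·
  (2,3): δ = 138.70°  ·
  (2,4): δ = 106.30°  ·
  (2,5): δ = 44.02°  ✓
  (2,6): δ = 20.69°  ✓
  (3,4): δ = 147.60°  ·
  (3,5): δ = 85.32°  ·
  (3,6): δ = 20.61°  ✓
  (4,5): δ = 117.73°  ·
  (4,6): δ = 53.01°  ✓
  (5,6): δ = 115.29°  ·
antipodal pairs: 10

count = 10; pairs: (0,2), (0,3), (0,4), (1,3), (1,4), (1,5), (2,5), (2,6), (3,6), (4,6)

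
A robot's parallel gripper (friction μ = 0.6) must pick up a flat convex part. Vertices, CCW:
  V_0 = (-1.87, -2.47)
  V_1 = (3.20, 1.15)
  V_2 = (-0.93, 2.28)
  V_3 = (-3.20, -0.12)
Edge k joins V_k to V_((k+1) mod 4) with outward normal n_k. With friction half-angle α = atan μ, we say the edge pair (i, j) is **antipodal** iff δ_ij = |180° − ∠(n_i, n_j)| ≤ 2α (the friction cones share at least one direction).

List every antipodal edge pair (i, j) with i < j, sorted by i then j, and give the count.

count = 3; pairs: (0,1), (0,2), (1,3)

α = atan 0.6 = 30.96°;  2α = 61.93°
n_0 = (+0.5811, -0.8138)
n_1 = (+0.2639, +0.9645)
n_2 = (-0.7265, +0.6872)
n_3 = (-0.8703, -0.4925)
  (0,1): δ = 50.83°  ✓
  (0,2): δ = 11.07°  ✓
  (0,3): δ = 83.98°  ·
  (1,2): δ = 118.10°  ·
  (1,3): δ = 45.19°  ✓
  (2,3): δ = 107.09°  ·
antipodal pairs: 3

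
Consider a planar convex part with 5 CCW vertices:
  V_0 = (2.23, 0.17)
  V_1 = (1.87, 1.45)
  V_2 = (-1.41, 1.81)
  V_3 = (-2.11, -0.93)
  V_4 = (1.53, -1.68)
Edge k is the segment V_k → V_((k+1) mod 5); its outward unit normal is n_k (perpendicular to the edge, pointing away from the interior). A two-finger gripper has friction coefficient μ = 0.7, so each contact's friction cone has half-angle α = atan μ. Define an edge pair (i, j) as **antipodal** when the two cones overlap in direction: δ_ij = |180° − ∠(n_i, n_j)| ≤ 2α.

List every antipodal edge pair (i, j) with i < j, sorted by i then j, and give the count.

count = 4; pairs: (0,2), (0,3), (1,3), (2,4)

α = atan 0.7 = 34.99°;  2α = 69.98°
n_0 = (+0.9627, +0.2707)
n_1 = (+0.1091, +0.9940)
n_2 = (-0.9689, +0.2475)
n_3 = (-0.2018, -0.9794)
n_4 = (+0.9353, -0.3539)
  (0,1): δ = 111.97°  ·
  (0,2): δ = 30.04°  ✓
  (0,3): δ = 62.65°  ✓
  (0,4): δ = 143.57°  ·
  (1,2): δ = 98.07°  ·
  (1,3): δ = 5.38°  ✓
  (1,4): δ = 75.54°  ·
  (2,3): δ = 87.31°  ·
  (2,4): δ = 6.39°  ✓
  (3,4): δ = 99.08°  ·
antipodal pairs: 4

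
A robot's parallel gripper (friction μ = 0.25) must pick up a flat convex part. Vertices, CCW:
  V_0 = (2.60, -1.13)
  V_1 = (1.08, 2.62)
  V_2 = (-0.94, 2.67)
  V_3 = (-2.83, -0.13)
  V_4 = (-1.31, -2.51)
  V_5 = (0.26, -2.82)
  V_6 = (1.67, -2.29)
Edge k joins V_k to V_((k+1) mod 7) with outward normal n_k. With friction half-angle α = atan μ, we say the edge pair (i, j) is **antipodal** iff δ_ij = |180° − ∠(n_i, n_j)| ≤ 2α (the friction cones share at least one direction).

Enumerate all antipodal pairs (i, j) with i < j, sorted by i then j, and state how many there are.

α = atan 0.25 = 14.04°;  2α = 28.07°
n_0 = (+0.9268, +0.3756)
n_1 = (+0.0247, +0.9997)
n_2 = (-0.8288, +0.5595)
n_3 = (-0.8428, -0.5382)
n_4 = (-0.1937, -0.9811)
n_5 = (+0.3519, -0.9361)
n_6 = (+0.7802, -0.6255)
  (0,1): δ = 113.48°  ·
  (0,2): δ = 56.08°  ·
  (0,3): δ = 10.50°  ✓
  (0,4): δ = 56.77°  ·
  (0,5): δ = 88.54°  ·
  (0,6): δ = 119.22°  ·
  (1,2): δ = 122.60°  ·
  (1,3): δ = 56.02°  ·
  (1,4): δ = 9.75°  ✓
  (1,5): δ = 22.02°  ✓
  (1,6): δ = 52.70°  ·
  (2,3): δ = 113.42°  ·
  (2,4): δ = 67.15°  ·
  (2,5): δ = 35.38°  ·
  (2,6): δ = 4.70°  ✓
  (3,4): δ = 133.73°  ·
  (3,5): δ = 101.96°  ·
  (3,6): δ = 71.28°  ·
  (4,5): δ = 148.23°  ·
  (4,6): δ = 117.55°  ·
  (5,6): δ = 149.32°  ·
antipodal pairs: 4

count = 4; pairs: (0,3), (1,4), (1,5), (2,6)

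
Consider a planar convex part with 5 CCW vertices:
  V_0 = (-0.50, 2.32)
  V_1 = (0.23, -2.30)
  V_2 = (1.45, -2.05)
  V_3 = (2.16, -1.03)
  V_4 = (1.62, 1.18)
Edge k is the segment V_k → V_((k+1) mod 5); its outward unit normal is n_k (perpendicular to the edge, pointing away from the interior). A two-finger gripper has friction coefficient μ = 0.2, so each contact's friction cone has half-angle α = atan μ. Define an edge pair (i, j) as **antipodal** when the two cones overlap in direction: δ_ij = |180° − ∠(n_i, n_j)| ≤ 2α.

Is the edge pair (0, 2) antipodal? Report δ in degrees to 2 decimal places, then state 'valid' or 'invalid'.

α = atan 0.2 = 11.31°;  2α = 22.62°
edge 0: e_0 = (+0.73, -4.62);  n_0 = (-0.9877, -0.1561)
edge 2: e_2 = (+0.71, +1.02);  n_2 = (+0.8207, -0.5713)
∠(n_0, n_2) = 136.18°
δ = |180° − 136.18°| = 43.82°
43.82° > 2α = 22.62°  →  invalid

δ = 43.82°, invalid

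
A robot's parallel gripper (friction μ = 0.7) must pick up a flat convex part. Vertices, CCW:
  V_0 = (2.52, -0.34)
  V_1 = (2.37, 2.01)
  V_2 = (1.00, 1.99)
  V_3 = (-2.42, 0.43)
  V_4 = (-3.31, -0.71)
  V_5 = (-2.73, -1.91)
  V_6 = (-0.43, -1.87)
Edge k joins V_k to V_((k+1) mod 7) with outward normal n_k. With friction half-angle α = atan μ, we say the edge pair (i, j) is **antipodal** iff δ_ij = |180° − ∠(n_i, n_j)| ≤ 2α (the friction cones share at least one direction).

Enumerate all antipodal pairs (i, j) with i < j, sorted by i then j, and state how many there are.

count = 10; pairs: (0,2), (0,3), (0,4), (1,4), (1,5), (1,6), (2,5), (2,6), (3,5), (3,6)

α = atan 0.7 = 34.99°;  2α = 69.98°
n_0 = (+0.9980, +0.0637)
n_1 = (-0.0146, +0.9999)
n_2 = (-0.4150, +0.9098)
n_3 = (-0.7882, +0.6154)
n_4 = (-0.9003, -0.4352)
n_5 = (+0.0174, -0.9998)
n_6 = (+0.4604, -0.8877)
  (0,1): δ = 92.82°  ·
  (0,2): δ = 69.13°  ✓
  (0,3): δ = 41.63°  ✓
  (0,4): δ = 22.14°  ✓
  (0,5): δ = 87.34°  ·
  (0,6): δ = 113.76°  ·
  (1,2): δ = 156.32°  ·
  (1,3): δ = 128.82°  ·
  (1,4): δ = 65.04°  ✓
  (1,5): δ = 0.16°  ✓
  (1,6): δ = 26.58°  ✓
  (2,3): δ = 152.50°  ·
  (2,4): δ = 88.72°  ·
  (2,5): δ = 23.52°  ✓
  (2,6): δ = 2.89°  ✓
  (3,4): δ = 116.22°  ·
  (3,5): δ = 51.02°  ✓
  (3,6): δ = 24.61°  ✓
  (4,5): δ = 114.80°  ·
  (4,6): δ = 88.38°  ·
  (5,6): δ = 153.58°  ·
antipodal pairs: 10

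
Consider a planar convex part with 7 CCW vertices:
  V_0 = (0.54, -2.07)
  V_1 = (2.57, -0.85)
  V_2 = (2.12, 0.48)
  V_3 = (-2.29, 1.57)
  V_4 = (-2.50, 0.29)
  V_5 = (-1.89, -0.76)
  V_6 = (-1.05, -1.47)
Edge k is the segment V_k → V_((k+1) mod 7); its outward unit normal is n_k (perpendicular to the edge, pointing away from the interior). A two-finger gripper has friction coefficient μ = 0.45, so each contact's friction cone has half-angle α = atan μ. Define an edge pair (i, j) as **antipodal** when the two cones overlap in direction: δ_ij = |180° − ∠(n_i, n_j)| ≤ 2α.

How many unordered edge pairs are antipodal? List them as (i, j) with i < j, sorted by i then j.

count = 7; pairs: (0,2), (1,3), (1,4), (1,5), (2,4), (2,5), (2,6)

α = atan 0.45 = 24.23°;  2α = 48.46°
n_0 = (+0.5151, -0.8571)
n_1 = (+0.9472, +0.3205)
n_2 = (+0.2399, +0.9708)
n_3 = (-0.9868, +0.1619)
n_4 = (-0.8647, -0.5023)
n_5 = (-0.6455, -0.7637)
n_6 = (-0.3531, -0.9356)
  (0,1): δ = 102.31°  ·
  (0,2): δ = 44.89°  ✓
  (0,3): δ = 49.68°  ·
  (0,4): δ = 89.15°  ·
  (0,5): δ = 108.79°  ·
  (0,6): δ = 128.32°  ·
  (1,2): δ = 122.58°  ·
  (1,3): δ = 28.01°  ✓
  (1,4): δ = 11.46°  ✓
  (1,5): δ = 31.10°  ✓
  (1,6): δ = 50.63°  ·
  (2,3): δ = 85.43°  ·
  (2,4): δ = 45.96°  ✓
  (2,5): δ = 26.32°  ✓
  (2,6): δ = 6.79°  ✓
  (3,4): δ = 140.53°  ·
  (3,5): δ = 120.89°  ·
  (3,6): δ = 101.36°  ·
  (4,5): δ = 160.36°  ·
  (4,6): δ = 140.83°  ·
  (5,6): δ = 160.47°  ·
antipodal pairs: 7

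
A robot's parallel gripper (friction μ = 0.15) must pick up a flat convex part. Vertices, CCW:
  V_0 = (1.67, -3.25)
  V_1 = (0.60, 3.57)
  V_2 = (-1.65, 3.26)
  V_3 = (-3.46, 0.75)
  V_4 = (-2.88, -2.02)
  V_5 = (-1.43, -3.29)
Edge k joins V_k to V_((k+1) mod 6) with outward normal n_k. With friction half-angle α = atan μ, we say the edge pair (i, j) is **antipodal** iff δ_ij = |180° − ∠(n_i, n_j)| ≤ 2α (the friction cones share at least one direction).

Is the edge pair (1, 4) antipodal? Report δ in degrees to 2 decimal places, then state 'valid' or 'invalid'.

δ = 49.06°, invalid

α = atan 0.15 = 8.53°;  2α = 17.06°
edge 1: e_1 = (-2.25, -0.31);  n_1 = (-0.1365, +0.9906)
edge 4: e_4 = (+1.45, -1.27);  n_4 = (-0.6589, -0.7523)
∠(n_1, n_4) = 130.94°
δ = |180° − 130.94°| = 49.06°
49.06° > 2α = 17.06°  →  invalid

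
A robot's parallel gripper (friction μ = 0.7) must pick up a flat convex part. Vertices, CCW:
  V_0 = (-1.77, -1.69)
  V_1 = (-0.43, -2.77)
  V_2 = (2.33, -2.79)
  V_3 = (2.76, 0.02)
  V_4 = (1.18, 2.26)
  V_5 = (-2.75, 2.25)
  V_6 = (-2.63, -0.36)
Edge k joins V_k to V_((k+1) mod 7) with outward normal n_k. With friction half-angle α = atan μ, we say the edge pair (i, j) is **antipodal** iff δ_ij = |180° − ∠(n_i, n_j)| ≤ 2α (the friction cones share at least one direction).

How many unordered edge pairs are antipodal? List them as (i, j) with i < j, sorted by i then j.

α = atan 0.7 = 34.99°;  2α = 69.98°
n_0 = (-0.6275, -0.7786)
n_1 = (-0.0072, -1.0000)
n_2 = (+0.9885, -0.1513)
n_3 = (+0.8172, +0.5764)
n_4 = (-0.0025, +1.0000)
n_5 = (-0.9989, -0.0459)
n_6 = (-0.8397, -0.5430)
  (0,1): δ = 141.55°  ·
  (0,2): δ = 59.83°  ✓
  (0,3): δ = 15.93°  ✓
  (0,4): δ = 39.01°  ✓
  (0,5): δ = 131.50°  ·
  (0,6): δ = 161.76°  ·
  (1,2): δ = 98.29°  ·
  (1,3): δ = 54.39°  ✓
  (1,4): δ = 0.56°  ✓
  (1,5): δ = 93.05°  ·
  (1,6): δ = 123.30°  ·
  (2,3): δ = 136.10°  ·
  (2,4): δ = 81.15°  ·
  (2,5): δ = 11.33°  ✓
  (2,6): δ = 41.59°  ✓
  (3,4): δ = 125.05°  ·
  (3,5): δ = 32.57°  ✓
  (3,6): δ = 2.31°  ✓
  (4,5): δ = 87.51°  ·
  (4,6): δ = 57.26°  ✓
  (5,6): δ = 149.75°  ·
antipodal pairs: 10

count = 10; pairs: (0,2), (0,3), (0,4), (1,3), (1,4), (2,5), (2,6), (3,5), (3,6), (4,6)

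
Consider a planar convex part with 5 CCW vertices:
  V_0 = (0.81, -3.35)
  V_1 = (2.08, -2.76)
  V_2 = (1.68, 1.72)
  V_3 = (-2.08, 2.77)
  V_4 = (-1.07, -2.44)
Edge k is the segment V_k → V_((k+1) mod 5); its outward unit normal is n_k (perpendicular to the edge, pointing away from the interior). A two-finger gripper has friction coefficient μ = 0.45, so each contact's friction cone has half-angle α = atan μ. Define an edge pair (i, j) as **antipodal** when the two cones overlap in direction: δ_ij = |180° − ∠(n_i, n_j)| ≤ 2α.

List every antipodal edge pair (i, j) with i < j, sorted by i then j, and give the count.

count = 3; pairs: (0,2), (1,3), (2,4)

α = atan 0.45 = 24.23°;  2α = 48.46°
n_0 = (+0.4213, -0.9069)
n_1 = (+0.9960, +0.0889)
n_2 = (+0.2690, +0.9632)
n_3 = (-0.9817, -0.1903)
n_4 = (-0.4357, -0.9001)
  (0,1): δ = 109.82°  ·
  (0,2): δ = 40.52°  ✓
  (0,3): δ = 76.05°  ·
  (0,4): δ = 129.25°  ·
  (1,2): δ = 110.70°  ·
  (1,3): δ = 5.87°  ✓
  (1,4): δ = 59.07°  ·
  (2,3): δ = 63.43°  ·
  (2,4): δ = 10.23°  ✓
  (3,4): δ = 126.80°  ·
antipodal pairs: 3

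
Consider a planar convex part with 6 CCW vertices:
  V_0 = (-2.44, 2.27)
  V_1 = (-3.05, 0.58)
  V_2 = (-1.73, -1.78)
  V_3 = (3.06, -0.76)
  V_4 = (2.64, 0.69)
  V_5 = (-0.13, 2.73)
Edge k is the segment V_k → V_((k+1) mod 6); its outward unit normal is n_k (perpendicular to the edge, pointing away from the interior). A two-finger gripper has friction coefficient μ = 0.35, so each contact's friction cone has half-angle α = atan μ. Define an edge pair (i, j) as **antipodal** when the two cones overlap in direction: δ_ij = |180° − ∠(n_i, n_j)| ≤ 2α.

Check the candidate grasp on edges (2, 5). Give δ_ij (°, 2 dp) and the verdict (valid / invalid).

α = atan 0.35 = 19.29°;  2α = 38.58°
edge 2: e_2 = (+4.79, +1.02);  n_2 = (+0.2083, -0.9781)
edge 5: e_5 = (-2.31, -0.46);  n_5 = (-0.1953, +0.9807)
∠(n_2, n_5) = 179.24°
δ = |180° − 179.24°| = 0.76°
0.76° ≤ 2α = 38.58°  →  valid

δ = 0.76°, valid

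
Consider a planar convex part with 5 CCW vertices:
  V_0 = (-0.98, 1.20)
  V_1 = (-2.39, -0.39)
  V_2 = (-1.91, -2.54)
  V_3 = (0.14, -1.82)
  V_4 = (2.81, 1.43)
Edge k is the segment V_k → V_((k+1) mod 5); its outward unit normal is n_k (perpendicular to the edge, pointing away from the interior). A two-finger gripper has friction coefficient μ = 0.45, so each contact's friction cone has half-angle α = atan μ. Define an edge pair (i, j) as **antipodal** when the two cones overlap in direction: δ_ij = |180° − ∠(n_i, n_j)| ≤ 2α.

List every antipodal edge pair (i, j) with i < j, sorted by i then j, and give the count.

α = atan 0.45 = 24.23°;  2α = 48.46°
n_0 = (-0.7482, +0.6635)
n_1 = (-0.9760, -0.2179)
n_2 = (+0.3314, -0.9435)
n_3 = (+0.7727, -0.6348)
n_4 = (-0.0606, +0.9982)
  (0,1): δ = 125.85°  ·
  (0,2): δ = 29.08°  ✓
  (0,3): δ = 2.16°  ✓
  (0,4): δ = 135.04°  ·
  (1,2): δ = 83.23°  ·
  (1,3): δ = 51.99°  ·
  (1,4): δ = 80.89°  ·
  (2,3): δ = 148.76°  ·
  (2,4): δ = 15.88°  ✓
  (3,4): δ = 47.12°  ✓
antipodal pairs: 4

count = 4; pairs: (0,2), (0,3), (2,4), (3,4)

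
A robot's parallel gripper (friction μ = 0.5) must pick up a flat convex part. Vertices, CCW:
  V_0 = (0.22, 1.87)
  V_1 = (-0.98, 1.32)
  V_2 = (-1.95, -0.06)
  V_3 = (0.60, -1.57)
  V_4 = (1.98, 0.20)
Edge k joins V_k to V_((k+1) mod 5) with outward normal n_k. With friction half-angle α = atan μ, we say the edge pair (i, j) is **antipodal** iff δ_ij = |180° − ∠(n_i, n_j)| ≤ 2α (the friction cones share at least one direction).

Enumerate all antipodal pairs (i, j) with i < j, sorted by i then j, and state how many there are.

α = atan 0.5 = 26.57°;  2α = 53.13°
n_0 = (-0.4167, +0.9091)
n_1 = (-0.8181, +0.5751)
n_2 = (-0.5095, -0.8605)
n_3 = (+0.7886, -0.6149)
n_4 = (+0.6883, +0.7254)
  (0,1): δ = 149.73°  ·
  (0,2): δ = 55.26°  ·
  (0,3): δ = 27.43°  ✓
  (0,4): δ = 111.88°  ·
  (1,2): δ = 85.53°  ·
  (1,3): δ = 2.84°  ✓
  (1,4): δ = 81.61°  ·
  (2,3): δ = 97.31°  ·
  (2,4): δ = 12.86°  ✓
  (3,4): δ = 95.55°  ·
antipodal pairs: 3

count = 3; pairs: (0,3), (1,3), (2,4)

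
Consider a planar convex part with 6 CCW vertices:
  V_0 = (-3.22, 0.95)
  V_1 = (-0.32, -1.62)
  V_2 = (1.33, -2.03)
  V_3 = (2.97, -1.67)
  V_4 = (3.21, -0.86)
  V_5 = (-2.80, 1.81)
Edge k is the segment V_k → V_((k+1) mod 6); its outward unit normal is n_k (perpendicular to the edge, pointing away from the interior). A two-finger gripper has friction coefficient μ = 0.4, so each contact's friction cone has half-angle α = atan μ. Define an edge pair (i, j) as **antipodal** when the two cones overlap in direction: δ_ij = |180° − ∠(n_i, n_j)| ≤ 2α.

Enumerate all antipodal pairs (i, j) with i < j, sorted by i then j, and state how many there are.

count = 4; pairs: (0,4), (1,4), (2,4), (3,5)

α = atan 0.4 = 21.80°;  2α = 43.60°
n_0 = (-0.6632, -0.7484)
n_1 = (-0.2412, -0.9705)
n_2 = (+0.2144, -0.9767)
n_3 = (+0.9588, -0.2841)
n_4 = (+0.4060, +0.9139)
n_5 = (-0.8986, +0.4388)
  (0,1): δ = 152.41°  ·
  (0,2): δ = 126.07°  ·
  (0,3): δ = 64.96°  ·
  (0,4): δ = 17.59°  ✓
  (0,5): δ = 105.52°  ·
  (1,2): δ = 153.66°  ·
  (1,3): δ = 92.55°  ·
  (1,4): δ = 10.00°  ✓
  (1,5): δ = 77.92°  ·
  (2,3): δ = 118.89°  ·
  (2,4): δ = 36.33°  ✓
  (2,5): δ = 51.59°  ·
  (3,4): δ = 97.45°  ·
  (3,5): δ = 9.53°  ✓
  (4,5): δ = 92.08°  ·
antipodal pairs: 4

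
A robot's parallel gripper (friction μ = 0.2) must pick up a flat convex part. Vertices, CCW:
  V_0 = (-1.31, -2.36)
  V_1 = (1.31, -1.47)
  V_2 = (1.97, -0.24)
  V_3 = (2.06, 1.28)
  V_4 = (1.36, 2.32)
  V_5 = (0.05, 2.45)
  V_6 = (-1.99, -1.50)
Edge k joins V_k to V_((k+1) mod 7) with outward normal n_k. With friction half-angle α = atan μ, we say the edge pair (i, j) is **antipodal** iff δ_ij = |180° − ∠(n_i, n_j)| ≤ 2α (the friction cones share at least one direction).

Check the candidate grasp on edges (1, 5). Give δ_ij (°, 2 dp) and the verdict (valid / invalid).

α = atan 0.2 = 11.31°;  2α = 22.62°
edge 1: e_1 = (+0.66, +1.23);  n_1 = (+0.8812, -0.4728)
edge 5: e_5 = (-2.04, -3.95);  n_5 = (-0.8885, +0.4589)
∠(n_1, n_5) = 179.10°
δ = |180° − 179.10°| = 0.90°
0.90° ≤ 2α = 22.62°  →  valid

δ = 0.90°, valid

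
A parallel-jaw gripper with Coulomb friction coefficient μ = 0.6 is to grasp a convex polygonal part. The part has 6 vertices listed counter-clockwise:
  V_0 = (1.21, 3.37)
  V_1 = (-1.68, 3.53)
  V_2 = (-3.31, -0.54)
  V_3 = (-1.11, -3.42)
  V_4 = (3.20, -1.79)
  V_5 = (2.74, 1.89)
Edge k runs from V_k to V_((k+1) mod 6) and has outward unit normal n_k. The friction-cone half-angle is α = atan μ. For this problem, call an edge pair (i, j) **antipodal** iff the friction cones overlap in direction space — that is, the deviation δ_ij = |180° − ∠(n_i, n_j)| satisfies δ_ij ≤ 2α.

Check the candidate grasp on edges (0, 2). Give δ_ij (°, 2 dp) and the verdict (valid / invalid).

α = atan 0.6 = 30.96°;  2α = 61.93°
edge 0: e_0 = (-2.89, +0.16);  n_0 = (+0.0553, +0.9985)
edge 2: e_2 = (+2.20, -2.88);  n_2 = (-0.7947, -0.6070)
∠(n_0, n_2) = 130.54°
δ = |180° − 130.54°| = 49.46°
49.46° ≤ 2α = 61.93°  →  valid

δ = 49.46°, valid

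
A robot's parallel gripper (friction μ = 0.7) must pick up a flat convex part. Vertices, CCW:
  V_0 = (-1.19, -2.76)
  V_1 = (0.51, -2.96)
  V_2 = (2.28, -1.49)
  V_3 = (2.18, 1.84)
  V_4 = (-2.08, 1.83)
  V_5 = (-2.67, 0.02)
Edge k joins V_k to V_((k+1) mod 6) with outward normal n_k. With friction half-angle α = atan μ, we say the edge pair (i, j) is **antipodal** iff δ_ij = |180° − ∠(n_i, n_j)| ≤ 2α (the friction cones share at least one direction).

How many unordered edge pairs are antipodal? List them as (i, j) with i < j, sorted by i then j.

α = atan 0.7 = 34.99°;  2α = 69.98°
n_0 = (-0.1168, -0.9932)
n_1 = (+0.6389, -0.7693)
n_2 = (+0.9995, +0.0300)
n_3 = (-0.0023, +1.0000)
n_4 = (-0.9508, +0.3099)
n_5 = (-0.8827, -0.4699)
  (0,1): δ = 133.58°  ·
  (0,2): δ = 81.57°  ·
  (0,3): δ = 6.84°  ✓
  (0,4): δ = 78.66°  ·
  (0,5): δ = 124.74°  ·
  (1,2): δ = 127.99°  ·
  (1,3): δ = 39.58°  ✓
  (1,4): δ = 32.24°  ✓
  (1,5): δ = 78.32°  ·
  (2,3): δ = 91.59°  ·
  (2,4): δ = 19.77°  ✓
  (2,5): δ = 26.31°  ✓
  (3,4): δ = 108.19°  ·
  (3,5): δ = 62.10°  ✓
  (4,5): δ = 133.92°  ·
antipodal pairs: 6

count = 6; pairs: (0,3), (1,3), (1,4), (2,4), (2,5), (3,5)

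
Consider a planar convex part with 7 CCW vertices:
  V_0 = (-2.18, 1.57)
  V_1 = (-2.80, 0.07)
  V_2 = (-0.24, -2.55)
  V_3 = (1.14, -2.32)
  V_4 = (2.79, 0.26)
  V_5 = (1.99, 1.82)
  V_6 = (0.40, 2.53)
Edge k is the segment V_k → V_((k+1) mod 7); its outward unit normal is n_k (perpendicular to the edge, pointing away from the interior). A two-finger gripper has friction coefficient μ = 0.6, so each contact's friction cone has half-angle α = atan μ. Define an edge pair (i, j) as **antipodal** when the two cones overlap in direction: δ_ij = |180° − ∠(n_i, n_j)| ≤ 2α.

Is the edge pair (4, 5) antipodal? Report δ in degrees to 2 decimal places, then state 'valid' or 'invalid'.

δ = 141.21°, invalid

α = atan 0.6 = 30.96°;  2α = 61.93°
edge 4: e_4 = (-0.80, +1.56);  n_4 = (+0.8898, +0.4563)
edge 5: e_5 = (-1.59, +0.71);  n_5 = (+0.4077, +0.9131)
∠(n_4, n_5) = 38.79°
δ = |180° − 38.79°| = 141.21°
141.21° > 2α = 61.93°  →  invalid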